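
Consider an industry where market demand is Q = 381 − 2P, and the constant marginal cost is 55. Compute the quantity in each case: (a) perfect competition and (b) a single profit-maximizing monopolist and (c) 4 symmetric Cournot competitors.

Inverting demand: P = 190.5 − 0.5Q.
Perfect competition: P = MC = 55, so 190.5 − 0.5Q = 55 and Q = 271.
The monopolist equates marginal revenue to marginal cost: 190.5 − Q = 55, so Q = 135.5. From demand, P = 122.75.
With 4 symmetric Cournot firms, each firm's FOC gives 190.5 − 2.5q = 55, so q = 54.2, Q = 4·54.2 = 216.8, and P = 82.1.

Competition: Q = 271; Monopoly: Q = 135.5; Cournot: Q = 216.8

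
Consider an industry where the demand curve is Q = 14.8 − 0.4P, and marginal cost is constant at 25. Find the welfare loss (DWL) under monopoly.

Inverting demand: P = 37 − 2.5Q.
Under competition P = MC = 25, so Q = (37 − 25)/2.5 = 4.8.
A monopolist chooses Q where MR = MC. MR = 37 − 5Q; setting this equal to 25 gives Q = 2.4 and P = 31.
DWL is the triangle between Q = 2.4 and Q = 4.8: ½·(4.8 − 2.4)·(31 − 25) = 7.2.

DWL = 7.2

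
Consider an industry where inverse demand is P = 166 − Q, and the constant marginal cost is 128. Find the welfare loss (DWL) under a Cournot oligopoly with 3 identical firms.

Under competition P = MC = 128, so Q = (166 − 128)/1 = 38.
Cournot with 3 identical firms: the symmetric best-response condition is 166 − 4q = 128. Each firm produces q = 9.5, total output Q = 28.5, price P = 137.5.
DWL is the triangle between Q = 28.5 and Q = 38: ½·(38 − 28.5)·(137.5 − 128) = 45.125.

DWL = 45.125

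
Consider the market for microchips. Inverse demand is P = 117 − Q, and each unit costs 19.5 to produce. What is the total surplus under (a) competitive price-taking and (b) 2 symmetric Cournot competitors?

Competition: TS = 4753.125; Cournot: TS = 4225

Perfect competition: P = MC = 19.5, so 117 − Q = 19.5 and Q = 97.5.
CS = ½·(117 − 19.5)·97.5 = 4753.125; PS = (19.5 − 19.5)·97.5 = 0; TS = 4753.125.
With 2 symmetric Cournot firms, each firm's FOC gives 117 − 3q = 19.5, so q = 32.5, Q = 2·32.5 = 65, and P = 52.
CS = ½·(117 − 52)·65 = 2112.5; PS = (52 − 19.5)·65 = 2112.5; TS = 4225.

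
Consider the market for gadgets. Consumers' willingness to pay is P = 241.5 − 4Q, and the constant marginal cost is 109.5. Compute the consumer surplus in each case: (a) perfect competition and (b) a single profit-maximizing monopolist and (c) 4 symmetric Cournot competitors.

Competition: CS = 2178; Monopoly: CS = 544.5; Cournot: CS = 1393.92

Perfect competition: P = MC = 109.5, so 241.5 − 4Q = 109.5 and Q = 33.
CS = ½·(241.5 − 109.5)·33 = 2178.
Monopoly sets MR = MC: 241.5 − 8Q = 109.5 ⇒ Q = 16.5, P = 241.5 − 4·16.5 = 175.5.
CS = ½·(241.5 − 175.5)·16.5 = 544.5.
With 4 symmetric Cournot firms, each firm's FOC gives 241.5 − 20q = 109.5, so q = 6.6, Q = 4·6.6 = 26.4, and P = 135.9.
CS = ½·(241.5 − 135.9)·26.4 = 1393.92.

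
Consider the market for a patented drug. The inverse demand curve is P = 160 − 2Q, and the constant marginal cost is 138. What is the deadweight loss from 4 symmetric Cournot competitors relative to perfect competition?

Perfect competition: P = MC = 138, so 160 − 2Q = 138 and Q = 11.
In a 4-firm Cournot equilibrium, symmetry and the first-order condition give q = (160 − 138)/(10) = 2.2. So Q = 8.8 and P = 142.4.
DWL is the triangle between Q = 8.8 and Q = 11: ½·(11 − 8.8)·(142.4 − 138) = 4.84.

DWL = 4.84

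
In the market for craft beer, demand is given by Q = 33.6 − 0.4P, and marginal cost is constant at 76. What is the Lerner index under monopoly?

Lerner index = 0.05

Inverting demand: P = 84 − 2.5Q.
Monopoly sets MR = MC: 84 − 5Q = 76 ⇒ Q = 1.6, P = 84 − 2.5·1.6 = 80.
Lerner index = (P − MC)/P = (80 − 76)/80 = 0.05.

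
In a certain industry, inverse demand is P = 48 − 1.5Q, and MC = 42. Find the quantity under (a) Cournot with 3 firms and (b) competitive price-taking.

Cournot: Q = 3; Competition: Q = 4

Cournot with 3 identical firms: the symmetric best-response condition is 48 − 6q = 42. Each firm produces q = 1, total output Q = 3, price P = 43.5.
Under competition P = MC = 42, so Q = (48 − 42)/1.5 = 4.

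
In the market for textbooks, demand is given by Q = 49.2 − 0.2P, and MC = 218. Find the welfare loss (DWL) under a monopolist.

DWL = 19.6

Inverting demand: P = 246 − 5Q.
Under competition P = MC = 218, so Q = (246 − 218)/5 = 5.6.
A monopolist chooses Q where MR = MC. MR = 246 − 10Q; setting this equal to 218 gives Q = 2.8 and P = 232.
DWL is the triangle between Q = 2.8 and Q = 5.6: ½·(5.6 − 2.8)·(232 − 218) = 19.6.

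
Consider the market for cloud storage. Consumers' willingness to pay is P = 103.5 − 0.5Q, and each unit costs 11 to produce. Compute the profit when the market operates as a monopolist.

Profit = 4278.125

A monopolist chooses Q where MR = MC. MR = 103.5 − Q; setting this equal to 11 gives Q = 92.5 and P = 57.25.
Profit = (57.25 − 11)·92.5 = 4278.125.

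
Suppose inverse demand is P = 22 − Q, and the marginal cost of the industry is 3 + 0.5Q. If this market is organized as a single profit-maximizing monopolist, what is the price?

P = 14.4

Monopoly sets MR = MC: 22 − 2Q = 3 + 0.5Q ⇒ Q = 7.6, P = 22 − 7.6 = 14.4.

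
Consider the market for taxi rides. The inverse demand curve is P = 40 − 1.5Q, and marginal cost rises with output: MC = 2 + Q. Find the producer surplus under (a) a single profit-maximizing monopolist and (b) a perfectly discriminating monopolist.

The monopolist equates marginal revenue to marginal cost: 40 − 3Q = 2 + Q, so Q = 9.5. From demand, P = 25.75.
PS = P·Q − VC(Q) = 25.75·9.5 − (2·9.5 + ½·1·9.5²) = 180.5.
With perfect price discrimination, output is the efficient level Q = 15.2 (where demand meets MC), but every buyer pays their willingness to pay: CS = 0 and PS = total surplus.
PS = ½·(40 − 2)·15.2 = 288.8.

Monopoly: PS = 180.5; Perfect PD: PS = 288.8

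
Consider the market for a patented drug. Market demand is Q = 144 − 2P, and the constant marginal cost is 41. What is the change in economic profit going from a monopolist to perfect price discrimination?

Inverting demand: P = 72 − 0.5Q.
A monopolist chooses Q where MR = MC. MR = 72 − Q; setting this equal to 41 gives Q = 31 and P = 56.5.
Profit = (56.5 − 41)·31 = 480.5.
With perfect price discrimination, output is the efficient level Q = 62 (where demand meets MC), but every buyer pays their willingness to pay: CS = 0 and PS = total surplus.
PS equals the full surplus area, 961. Profit = 961 = 961.
Change in economic profit: 961 − 480.5 = 480.5.

π rises by 480.5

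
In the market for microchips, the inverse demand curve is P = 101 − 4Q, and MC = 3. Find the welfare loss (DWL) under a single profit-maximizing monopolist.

Competitive firms price at marginal cost: P = 3, giving Q = 24.5.
A monopolist chooses Q where MR = MC. MR = 101 − 8Q; setting this equal to 3 gives Q = 12.25 and P = 52.
DWL is the triangle between Q = 12.25 and Q = 24.5: ½·(24.5 − 12.25)·(52 − 3) = 300.125.

DWL = 300.125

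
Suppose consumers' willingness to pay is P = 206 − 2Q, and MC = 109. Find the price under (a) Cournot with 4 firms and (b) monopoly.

Cournot: P = 128.4; Monopoly: P = 157.5

Cournot with 4 identical firms: the symmetric best-response condition is 206 − 10q = 109. Each firm produces q = 9.7, total output Q = 38.8, price P = 128.4.
Monopoly sets MR = MC: 206 − 4Q = 109 ⇒ Q = 24.25, P = 206 − 2·24.25 = 157.5.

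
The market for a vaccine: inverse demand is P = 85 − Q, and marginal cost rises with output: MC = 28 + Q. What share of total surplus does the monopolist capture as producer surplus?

A monopolist chooses Q where MR = MC. MR = 85 − 2Q; setting this equal to 28 + Q gives Q = 19 and P = 66.
CS = ½·(85 − 66)·19 = 180.5.
PS = P·Q − VC(Q) = 66·19 − (28·19 + ½·1·19²) = 541.5.
Share captured = PS/TS = 541.5/722 = 0.75.

PS/TS = 0.75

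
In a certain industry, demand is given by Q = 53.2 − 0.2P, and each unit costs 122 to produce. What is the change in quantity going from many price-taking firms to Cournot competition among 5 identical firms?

Inverting demand: P = 266 − 5Q.
Competitive firms price at marginal cost: P = 122, giving Q = 28.8.
With 5 symmetric Cournot firms, each firm's FOC gives 266 − 30q = 122, so q = 4.8, Q = 5·4.8 = 24, and P = 146.
Change in quantity: 24 − 28.8 = −4.8.

Quantity falls by 4.8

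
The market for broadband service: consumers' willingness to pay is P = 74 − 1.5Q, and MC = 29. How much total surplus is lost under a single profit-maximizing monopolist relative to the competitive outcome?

Competitive firms price at marginal cost: P = 29, giving Q = 30.
A monopolist chooses Q where MR = MC. MR = 74 − 3Q; setting this equal to 29 gives Q = 15 and P = 51.5.
DWL is the triangle between Q = 15 and Q = 30: ½·(30 − 15)·(51.5 − 29) = 168.75.

DWL = 168.75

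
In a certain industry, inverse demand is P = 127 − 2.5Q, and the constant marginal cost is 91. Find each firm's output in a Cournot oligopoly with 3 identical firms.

q_i = 3.6

In a 3-firm Cournot equilibrium, symmetry and the first-order condition give q = (127 − 91)/(10) = 3.6. So Q = 10.8 and P = 100.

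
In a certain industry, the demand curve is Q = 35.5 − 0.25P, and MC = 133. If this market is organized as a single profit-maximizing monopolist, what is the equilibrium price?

P = 137.5

Inverting demand: P = 142 − 4Q.
A monopolist chooses Q where MR = MC. MR = 142 − 8Q; setting this equal to 133 gives Q = 1.125 and P = 137.5.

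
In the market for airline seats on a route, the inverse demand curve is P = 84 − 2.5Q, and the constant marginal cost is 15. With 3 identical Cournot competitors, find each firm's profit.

π_i = 119.025

Cournot with 3 identical firms: the symmetric best-response condition is 84 − 10q = 15. Each firm produces q = 6.9, total output Q = 20.7, price P = 32.25.
Each firm's profit = (32.25 − 15)·6.9 = 119.025.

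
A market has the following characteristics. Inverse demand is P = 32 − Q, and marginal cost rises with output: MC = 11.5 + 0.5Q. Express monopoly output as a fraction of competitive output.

Q_m/Q_c = 0.6

The monopolist equates marginal revenue to marginal cost: 32 − 2Q = 11.5 + 0.5Q, so Q = 8.2. From demand, P = 23.8.
Competitive equilibrium sets price equal to marginal cost: 32 − Q = 11.5 + 0.5Q, so Q = 41/3 and P = 55/3.
Ratio Q_m/Q_c = 8.2/(41/3) = 0.6.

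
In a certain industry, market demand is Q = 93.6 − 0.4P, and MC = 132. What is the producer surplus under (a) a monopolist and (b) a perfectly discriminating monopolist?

Inverting demand: P = 234 − 2.5Q.
Monopoly sets MR = MC: 234 − 5Q = 132 ⇒ Q = 20.4, P = 234 − 2.5·20.4 = 183.
PS = (183 − 132)·20.4 = 1040.4.
Under first-degree price discrimination the firm charges each unit its demand price and produces up to where P = MC, i.e. Q = 40.8. Consumer surplus is zero; producer surplus equals total surplus.
PS = ½·(234 − 132)·40.8 = 2080.8.

Monopoly: PS = 1040.4; Perfect PD: PS = 2080.8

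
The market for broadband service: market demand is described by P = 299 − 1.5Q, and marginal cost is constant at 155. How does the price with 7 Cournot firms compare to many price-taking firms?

Cournot: P = 173; Competition: P = 155

Cournot with 7 identical firms: the symmetric best-response condition is 299 − 12q = 155. Each firm produces q = 12, total output Q = 84, price P = 173.
Perfect competition: P = MC = 155, so 299 − 1.5Q = 155 and Q = 96.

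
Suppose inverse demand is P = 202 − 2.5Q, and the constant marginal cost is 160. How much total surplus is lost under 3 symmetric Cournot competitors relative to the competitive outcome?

Perfect competition: P = MC = 160, so 202 − 2.5Q = 160 and Q = 16.8.
With 3 symmetric Cournot firms, each firm's FOC gives 202 − 10q = 160, so q = 4.2, Q = 3·4.2 = 12.6, and P = 170.5.
DWL is the triangle between Q = 12.6 and Q = 16.8: ½·(16.8 − 12.6)·(170.5 − 160) = 22.05.

DWL = 22.05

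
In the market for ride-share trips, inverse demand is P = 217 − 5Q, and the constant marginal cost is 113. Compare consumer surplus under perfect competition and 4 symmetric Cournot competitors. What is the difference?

CS falls by 389.376

Under competition P = MC = 113, so Q = (217 − 113)/5 = 20.8.
CS = ½·(217 − 113)·20.8 = 1081.6.
Cournot with 4 identical firms: the symmetric best-response condition is 217 − 25q = 113. Each firm produces q = 4.16, total output Q = 16.64, price P = 133.8.
CS = ½·(217 − 133.8)·16.64 = 692.224.
Change in consumer surplus: 692.224 − 1081.6 = −389.376.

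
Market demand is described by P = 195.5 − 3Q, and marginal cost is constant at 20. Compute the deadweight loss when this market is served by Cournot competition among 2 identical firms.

Competitive firms price at marginal cost: P = 20, giving Q = 58.5.
With 2 symmetric Cournot firms, each firm's FOC gives 195.5 − 9q = 20, so q = 19.5, Q = 2·19.5 = 39, and P = 78.5.
DWL is the triangle between Q = 39 and Q = 58.5: ½·(58.5 − 39)·(78.5 − 20) = 570.375.

DWL = 570.375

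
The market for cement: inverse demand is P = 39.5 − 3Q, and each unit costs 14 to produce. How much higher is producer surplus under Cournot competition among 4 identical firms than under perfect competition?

PS rises by 34.68

Competitive firms price at marginal cost: P = 14, giving Q = 8.5.
PS = (14 − 14)·8.5 = 0.
Cournot with 4 identical firms: the symmetric best-response condition is 39.5 − 15q = 14. Each firm produces q = 1.7, total output Q = 6.8, price P = 19.1.
PS = (19.1 − 14)·6.8 = 34.68.
Change in producer surplus: 34.68 − 0 = 34.68.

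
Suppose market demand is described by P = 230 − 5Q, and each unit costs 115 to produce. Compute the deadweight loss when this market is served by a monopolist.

DWL = 330.625

Competitive firms price at marginal cost: P = 115, giving Q = 23.
A monopolist chooses Q where MR = MC. MR = 230 − 10Q; setting this equal to 115 gives Q = 11.5 and P = 172.5.
DWL is the triangle between Q = 11.5 and Q = 23: ½·(23 − 11.5)·(172.5 − 115) = 330.625.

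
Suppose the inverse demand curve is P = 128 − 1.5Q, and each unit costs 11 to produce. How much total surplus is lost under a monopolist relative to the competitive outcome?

Under competition P = MC = 11, so Q = (128 − 11)/1.5 = 78.
Monopoly sets MR = MC: 128 − 3Q = 11 ⇒ Q = 39, P = 128 − 1.5·39 = 69.5.
DWL is the triangle between Q = 39 and Q = 78: ½·(78 − 39)·(69.5 − 11) = 1140.75.

DWL = 1140.75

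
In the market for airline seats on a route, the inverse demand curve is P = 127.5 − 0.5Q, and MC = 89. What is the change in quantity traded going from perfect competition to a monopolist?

Under competition P = MC = 89, so Q = (127.5 − 89)/0.5 = 77.
The monopolist equates marginal revenue to marginal cost: 127.5 − Q = 89, so Q = 38.5. From demand, P = 108.25.
Change in quantity traded: 38.5 − 77 = −38.5.

Q falls by 38.5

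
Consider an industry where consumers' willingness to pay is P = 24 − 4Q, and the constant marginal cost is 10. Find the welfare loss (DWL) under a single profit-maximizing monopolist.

Competitive firms price at marginal cost: P = 10, giving Q = 3.5.
Monopoly sets MR = MC: 24 − 8Q = 10 ⇒ Q = 1.75, P = 24 − 4·1.75 = 17.
DWL is the triangle between Q = 1.75 and Q = 3.5: ½·(3.5 − 1.75)·(17 − 10) = 6.125.

DWL = 6.125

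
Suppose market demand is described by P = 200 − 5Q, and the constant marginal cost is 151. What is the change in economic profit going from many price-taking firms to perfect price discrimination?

Economic profit rises by 240.1

Competitive firms price at marginal cost: P = 151, giving Q = 9.8.
Profit = (151 − 151)·9.8 = 0.
With perfect price discrimination, output is the efficient level Q = 9.8 (where demand meets MC), but every buyer pays their willingness to pay: CS = 0 and PS = total surplus.
PS equals the full surplus area, 240.1. Profit = 240.1 = 240.1.
Change in economic profit: 240.1 − 0 = 240.1.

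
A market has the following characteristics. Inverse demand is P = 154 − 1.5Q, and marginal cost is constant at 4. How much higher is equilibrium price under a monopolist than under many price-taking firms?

Perfect competition: P = MC = 4, so 154 − 1.5Q = 4 and Q = 100.
The monopolist equates marginal revenue to marginal cost: 154 − 3Q = 4, so Q = 50. From demand, P = 79.
Change in equilibrium price: 79 − 4 = 75.

Equilibrium price rises by 75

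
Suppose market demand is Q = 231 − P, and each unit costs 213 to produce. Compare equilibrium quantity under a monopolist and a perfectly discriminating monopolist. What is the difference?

Q rises by 9

Inverting demand: P = 231 − Q.
A monopolist chooses Q where MR = MC. MR = 231 − 2Q; setting this equal to 213 gives Q = 9 and P = 222.
With perfect price discrimination, output is the efficient level Q = 18 (where demand meets MC), but every buyer pays their willingness to pay: CS = 0 and PS = total surplus.
Change in equilibrium quantity: 18 − 9 = 9.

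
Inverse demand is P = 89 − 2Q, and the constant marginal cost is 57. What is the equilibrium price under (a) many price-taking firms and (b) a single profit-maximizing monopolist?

Under competition P = MC = 57, so Q = (89 − 57)/2 = 16.
A monopolist chooses Q where MR = MC. MR = 89 − 4Q; setting this equal to 57 gives Q = 8 and P = 73.

Competition: P = 57; Monopoly: P = 73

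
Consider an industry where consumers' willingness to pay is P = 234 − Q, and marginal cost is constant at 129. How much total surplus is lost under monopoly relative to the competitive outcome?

Under competition P = MC = 129, so Q = (234 − 129)/1 = 105.
Monopoly sets MR = MC: 234 − 2Q = 129 ⇒ Q = 52.5, P = 234 − 52.5 = 181.5.
DWL is the triangle between Q = 52.5 and Q = 105: ½·(105 − 52.5)·(181.5 − 129) = 1378.125.

DWL = 1378.125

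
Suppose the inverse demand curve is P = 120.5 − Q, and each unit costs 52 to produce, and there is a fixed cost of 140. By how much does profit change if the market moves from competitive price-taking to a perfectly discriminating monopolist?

Competitive firms price at marginal cost: P = 52, giving Q = 68.5.
Profit = (52 − 52)·68.5 − 140 = −140.
Under first-degree price discrimination the firm charges each unit its demand price and produces up to where P = MC, i.e. Q = 68.5. Consumer surplus is zero; producer surplus equals total surplus.
PS equals the full surplus area, 2346.125. Profit = 2346.125 − 140 = 2206.125.
Change in profit: 2206.125 − −140 = 2346.125.

π rises by 2346.125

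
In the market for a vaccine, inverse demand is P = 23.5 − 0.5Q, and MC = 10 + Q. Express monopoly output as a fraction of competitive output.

A monopolist chooses Q where MR = MC. MR = 23.5 − Q; setting this equal to 10 + Q gives Q = 6.75 and P = 20.125.
Competitive equilibrium sets price equal to marginal cost: 23.5 − 0.5Q = 10 + Q, so Q = 9 and P = 19.
Ratio Q_m/Q_c = 6.75/9 = 0.75.

Q_m/Q_c = 0.75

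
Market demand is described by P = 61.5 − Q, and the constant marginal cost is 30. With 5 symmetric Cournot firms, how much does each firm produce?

q_i = 5.25

Cournot with 5 identical firms: the symmetric best-response condition is 61.5 − 6q = 30. Each firm produces q = 5.25, total output Q = 26.25, price P = 35.25.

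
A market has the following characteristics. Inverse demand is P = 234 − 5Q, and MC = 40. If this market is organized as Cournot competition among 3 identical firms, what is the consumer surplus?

With 3 symmetric Cournot firms, each firm's FOC gives 234 − 20q = 40, so q = 9.7, Q = 3·9.7 = 29.1, and P = 88.5.
CS = ½·(234 − 88.5)·29.1 = 2117.025.

CS = 2117.025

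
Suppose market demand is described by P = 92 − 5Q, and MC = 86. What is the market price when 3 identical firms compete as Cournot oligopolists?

P = 87.5

With 3 symmetric Cournot firms, each firm's FOC gives 92 − 20q = 86, so q = 0.3, Q = 3·0.3 = 0.9, and P = 87.5.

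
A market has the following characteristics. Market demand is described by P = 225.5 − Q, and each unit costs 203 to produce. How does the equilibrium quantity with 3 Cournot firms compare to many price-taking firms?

With 3 symmetric Cournot firms, each firm's FOC gives 225.5 − 4q = 203, so q = 5.625, Q = 3·5.625 = 16.875, and P = 208.625.
Perfect competition: P = MC = 203, so 225.5 − Q = 203 and Q = 22.5.

Cournot: Q = 16.875; Competition: Q = 22.5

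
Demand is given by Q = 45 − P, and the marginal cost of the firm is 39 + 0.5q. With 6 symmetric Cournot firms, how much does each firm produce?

Inverting demand: P = 45 − Q.
In a 6-firm Cournot equilibrium, symmetry and the first-order condition give q = (45 − 39)/(7.5) = 0.8. So Q = 4.8 and P = 40.2.

q_i = 0.8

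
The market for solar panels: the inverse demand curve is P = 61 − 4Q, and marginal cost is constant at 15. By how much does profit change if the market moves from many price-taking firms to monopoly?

π rises by 132.25

Perfect competition: P = MC = 15, so 61 − 4Q = 15 and Q = 11.5.
Profit = (15 − 15)·11.5 = 0.
The monopolist equates marginal revenue to marginal cost: 61 − 8Q = 15, so Q = 5.75. From demand, P = 38.
Profit = (38 − 15)·5.75 = 132.25.
Change in profit: 132.25 − 0 = 132.25.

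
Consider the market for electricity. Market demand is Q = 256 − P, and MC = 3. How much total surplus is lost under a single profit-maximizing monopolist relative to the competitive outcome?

DWL = 8001.125

Inverting demand: P = 256 − Q.
Under competition P = MC = 3, so Q = (256 − 3)/1 = 253.
A monopolist chooses Q where MR = MC. MR = 256 − 2Q; setting this equal to 3 gives Q = 126.5 and P = 129.5.
DWL is the triangle between Q = 126.5 and Q = 253: ½·(253 − 126.5)·(129.5 − 3) = 8001.125.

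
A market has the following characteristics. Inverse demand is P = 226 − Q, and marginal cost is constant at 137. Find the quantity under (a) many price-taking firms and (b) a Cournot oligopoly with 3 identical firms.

Under competition P = MC = 137, so Q = (226 − 137)/1 = 89.
With 3 symmetric Cournot firms, each firm's FOC gives 226 − 4q = 137, so q = 22.25, Q = 3·22.25 = 66.75, and P = 159.25.

Competition: Q = 89; Cournot: Q = 66.75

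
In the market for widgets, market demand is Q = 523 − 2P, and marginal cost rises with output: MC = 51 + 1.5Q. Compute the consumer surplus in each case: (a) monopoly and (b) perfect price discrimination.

Inverting demand: P = 261.5 − 0.5Q.
Monopoly sets MR = MC: 261.5 − Q = 51 + 1.5Q ⇒ Q = 84.2, P = 261.5 − 0.5·84.2 = 219.4.
CS = ½·(261.5 − 219.4)·84.2 = 1772.41.
A perfectly discriminating monopolist sells every unit with P(Q) ≥ MC(Q), so output equals the competitive quantity Q = 105.25. Each buyer pays their reservation price, so CS = 0 and the firm captures all surplus.
CS = 0.

Monopoly: CS = 1772.41; Perfect PD: CS = 0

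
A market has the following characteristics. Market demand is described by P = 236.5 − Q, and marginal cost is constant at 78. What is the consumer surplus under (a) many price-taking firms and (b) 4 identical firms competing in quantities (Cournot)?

Competition: CS = 12561.125; Cournot: CS = 8039.12

Competitive firms price at marginal cost: P = 78, giving Q = 158.5.
CS = ½·(236.5 − 78)·158.5 = 12561.125.
With 4 symmetric Cournot firms, each firm's FOC gives 236.5 − 5q = 78, so q = 31.7, Q = 4·31.7 = 126.8, and P = 109.7.
CS = ½·(236.5 − 109.7)·126.8 = 8039.12.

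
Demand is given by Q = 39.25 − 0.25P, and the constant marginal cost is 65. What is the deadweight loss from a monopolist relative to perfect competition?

Inverting demand: P = 157 − 4Q.
Perfect competition: P = MC = 65, so 157 − 4Q = 65 and Q = 23.
Monopoly sets MR = MC: 157 − 8Q = 65 ⇒ Q = 11.5, P = 157 − 4·11.5 = 111.
DWL is the triangle between Q = 11.5 and Q = 23: ½·(23 − 11.5)·(111 − 65) = 264.5.

DWL = 264.5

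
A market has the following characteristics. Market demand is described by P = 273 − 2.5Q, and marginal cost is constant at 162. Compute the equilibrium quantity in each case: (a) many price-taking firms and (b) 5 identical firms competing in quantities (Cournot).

Competition: Q = 44.4; Cournot: Q = 37

Under competition P = MC = 162, so Q = (273 − 162)/2.5 = 44.4.
In a 5-firm Cournot equilibrium, symmetry and the first-order condition give q = (273 − 162)/(15) = 7.4. So Q = 37 and P = 180.5.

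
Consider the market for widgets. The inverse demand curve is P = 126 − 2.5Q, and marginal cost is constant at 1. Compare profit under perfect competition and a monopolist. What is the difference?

Perfect competition: P = MC = 1, so 126 − 2.5Q = 1 and Q = 50.
Profit = (1 − 1)·50 = 0.
A monopolist chooses Q where MR = MC. MR = 126 − 5Q; setting this equal to 1 gives Q = 25 and P = 63.5.
Profit = (63.5 − 1)·25 = 1562.5.
Change in profit: 1562.5 − 0 = 1562.5.

π rises by 1562.5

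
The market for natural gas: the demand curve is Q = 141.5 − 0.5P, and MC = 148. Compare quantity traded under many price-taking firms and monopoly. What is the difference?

Inverting demand: P = 283 − 2Q.
Perfect competition: P = MC = 148, so 283 − 2Q = 148 and Q = 67.5.
Monopoly sets MR = MC: 283 − 4Q = 148 ⇒ Q = 33.75, P = 283 − 2·33.75 = 215.5.
Change in quantity traded: 33.75 − 67.5 = −33.75.

Quantity traded falls by 33.75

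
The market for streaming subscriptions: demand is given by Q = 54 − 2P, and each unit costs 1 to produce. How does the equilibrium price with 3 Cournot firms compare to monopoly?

Cournot: P = 7.5; Monopoly: P = 14

Inverting demand: P = 27 − 0.5Q.
With 3 symmetric Cournot firms, each firm's FOC gives 27 − 2q = 1, so q = 13, Q = 3·13 = 39, and P = 7.5.
The monopolist equates marginal revenue to marginal cost: 27 − Q = 1, so Q = 26. From demand, P = 14.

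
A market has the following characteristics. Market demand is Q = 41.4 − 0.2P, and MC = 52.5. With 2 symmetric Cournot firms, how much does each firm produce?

q_i = 10.3

Inverting demand: P = 207 − 5Q.
With 2 symmetric Cournot firms, each firm's FOC gives 207 − 15q = 52.5, so q = 10.3, Q = 2·10.3 = 20.6, and P = 104.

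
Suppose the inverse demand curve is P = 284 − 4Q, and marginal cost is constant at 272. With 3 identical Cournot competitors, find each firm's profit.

With 3 symmetric Cournot firms, each firm's FOC gives 284 − 16q = 272, so q = 0.75, Q = 3·0.75 = 2.25, and P = 275.
Each firm's profit = (275 − 272)·0.75 = 2.25.

π_i = 2.25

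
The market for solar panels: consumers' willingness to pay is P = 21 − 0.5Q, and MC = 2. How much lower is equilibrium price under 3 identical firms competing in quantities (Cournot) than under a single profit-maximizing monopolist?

A monopolist chooses Q where MR = MC. MR = 21 − Q; setting this equal to 2 gives Q = 19 and P = 11.5.
Cournot with 3 identical firms: the symmetric best-response condition is 21 − 2q = 2. Each firm produces q = 9.5, total output Q = 28.5, price P = 6.75.
Change in equilibrium price: 6.75 − 11.5 = −4.75.

Equilibrium price falls by 4.75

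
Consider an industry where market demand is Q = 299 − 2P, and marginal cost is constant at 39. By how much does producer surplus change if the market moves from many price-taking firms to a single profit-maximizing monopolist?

Inverting demand: P = 149.5 − 0.5Q.
Under competition P = MC = 39, so Q = (149.5 − 39)/0.5 = 221.
PS = (39 − 39)·221 = 0.
The monopolist equates marginal revenue to marginal cost: 149.5 − Q = 39, so Q = 110.5. From demand, P = 94.25.
PS = (94.25 − 39)·110.5 = 6105.125.
Change in producer surplus: 6105.125 − 0 = 6105.125.

PS rises by 6105.125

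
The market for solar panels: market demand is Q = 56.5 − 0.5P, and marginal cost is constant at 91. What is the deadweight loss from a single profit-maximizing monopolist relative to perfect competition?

Inverting demand: P = 113 − 2Q.
Under competition P = MC = 91, so Q = (113 − 91)/2 = 11.
Monopoly sets MR = MC: 113 − 4Q = 91 ⇒ Q = 5.5, P = 113 − 2·5.5 = 102.
DWL is the triangle between Q = 5.5 and Q = 11: ½·(11 − 5.5)·(102 − 91) = 30.25.

DWL = 30.25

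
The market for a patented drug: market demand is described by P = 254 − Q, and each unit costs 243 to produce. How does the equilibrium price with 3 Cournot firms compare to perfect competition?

Cournot: P = 245.75; Competition: P = 243

In a 3-firm Cournot equilibrium, symmetry and the first-order condition give q = (254 − 243)/(4) = 2.75. So Q = 8.25 and P = 245.75.
Perfect competition: P = MC = 243, so 254 − Q = 243 and Q = 11.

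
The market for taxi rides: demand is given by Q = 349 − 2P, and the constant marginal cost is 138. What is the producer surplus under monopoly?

Inverting demand: P = 174.5 − 0.5Q.
A monopolist chooses Q where MR = MC. MR = 174.5 − Q; setting this equal to 138 gives Q = 36.5 and P = 156.25.
PS = (156.25 − 138)·36.5 = 666.125.

PS = 666.125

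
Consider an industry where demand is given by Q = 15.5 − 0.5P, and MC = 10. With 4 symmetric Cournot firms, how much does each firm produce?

Inverting demand: P = 31 − 2Q.
With 4 symmetric Cournot firms, each firm's FOC gives 31 − 10q = 10, so q = 2.1, Q = 4·2.1 = 8.4, and P = 14.2.

q_i = 2.1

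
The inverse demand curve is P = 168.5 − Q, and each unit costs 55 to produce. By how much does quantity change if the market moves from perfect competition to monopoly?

Quantity falls by 56.75

Under competition P = MC = 55, so Q = (168.5 − 55)/1 = 113.5.
Monopoly sets MR = MC: 168.5 − 2Q = 55 ⇒ Q = 56.75, P = 168.5 − 56.75 = 111.75.
Change in quantity: 56.75 − 113.5 = −56.75.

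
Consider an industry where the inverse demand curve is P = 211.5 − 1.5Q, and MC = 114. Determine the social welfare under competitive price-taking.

Under competition P = MC = 114, so Q = (211.5 − 114)/1.5 = 65.
CS = ½·(211.5 − 114)·65 = 3168.75; PS = (114 − 114)·65 = 0; TS = 3168.75.

TS = 3168.75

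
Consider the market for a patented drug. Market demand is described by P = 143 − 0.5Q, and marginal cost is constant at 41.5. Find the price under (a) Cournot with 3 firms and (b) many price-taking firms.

Cournot: P = 66.875; Competition: P = 41.5

Cournot with 3 identical firms: the symmetric best-response condition is 143 − 2q = 41.5. Each firm produces q = 50.75, total output Q = 152.25, price P = 66.875.
Under competition P = MC = 41.5, so Q = (143 − 41.5)/0.5 = 203.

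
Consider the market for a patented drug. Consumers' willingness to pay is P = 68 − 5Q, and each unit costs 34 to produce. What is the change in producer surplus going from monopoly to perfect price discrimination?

PS rises by 57.8

Monopoly sets MR = MC: 68 − 10Q = 34 ⇒ Q = 3.4, P = 68 − 5·3.4 = 51.
PS = (51 − 34)·3.4 = 57.8.
With perfect price discrimination, output is the efficient level Q = 6.8 (where demand meets MC), but every buyer pays their willingness to pay: CS = 0 and PS = total surplus.
PS = ½·(68 − 34)·6.8 = 115.6.
Change in producer surplus: 115.6 − 57.8 = 57.8.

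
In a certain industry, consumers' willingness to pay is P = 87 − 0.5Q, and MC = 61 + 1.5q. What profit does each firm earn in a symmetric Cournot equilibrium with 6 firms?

In a 6-firm Cournot equilibrium, symmetry and the first-order condition give q = (87 − 61)/(5) = 5.2. So Q = 31.2 and P = 71.4.
Each firm's profit = 71.4·5.2 − (61·5.2 + ½·1.5·5.2²) = 33.8.

π_i = 33.8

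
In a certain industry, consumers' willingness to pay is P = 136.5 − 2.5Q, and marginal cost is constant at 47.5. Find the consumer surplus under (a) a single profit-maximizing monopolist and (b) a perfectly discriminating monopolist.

A monopolist chooses Q where MR = MC. MR = 136.5 − 5Q; setting this equal to 47.5 gives Q = 17.8 and P = 92.
CS = ½·(136.5 − 92)·17.8 = 396.05.
A perfectly discriminating monopolist sells every unit with P(Q) ≥ MC(Q), so output equals the competitive quantity Q = 35.6. Each buyer pays their reservation price, so CS = 0 and the firm captures all surplus.
CS = 0.

Monopoly: CS = 396.05; Perfect PD: CS = 0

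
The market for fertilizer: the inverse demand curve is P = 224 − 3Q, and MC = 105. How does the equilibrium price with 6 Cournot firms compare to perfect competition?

Cournot: P = 122; Competition: P = 105

Cournot with 6 identical firms: the symmetric best-response condition is 224 − 21q = 105. Each firm produces q = 17/3, total output Q = 34, price P = 122.
Competitive firms price at marginal cost: P = 105, giving Q = 119/3.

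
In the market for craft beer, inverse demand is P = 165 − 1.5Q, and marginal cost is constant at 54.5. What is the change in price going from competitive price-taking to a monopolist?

Perfect competition: P = MC = 54.5, so 165 − 1.5Q = 54.5 and Q = 221/3.
The monopolist equates marginal revenue to marginal cost: 165 − 3Q = 54.5, so Q = 221/6. From demand, P = 109.75.
Change in price: 109.75 − 54.5 = 55.25.

Price rises by 55.25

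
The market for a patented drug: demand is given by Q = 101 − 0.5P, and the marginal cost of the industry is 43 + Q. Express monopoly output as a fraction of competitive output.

Q_m/Q_c = 0.6

Inverting demand: P = 202 − 2Q.
A monopolist chooses Q where MR = MC. MR = 202 − 4Q; setting this equal to 43 + Q gives Q = 31.8 and P = 138.4.
Under competition P = MC: 202 − 2Q = 43 + Q ⇒ Q = 53, P = 96.
Ratio Q_m/Q_c = 31.8/53 = 0.6.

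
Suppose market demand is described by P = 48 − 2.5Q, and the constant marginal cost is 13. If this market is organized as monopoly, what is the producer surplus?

PS = 122.5

The monopolist equates marginal revenue to marginal cost: 48 − 5Q = 13, so Q = 7. From demand, P = 30.5.
PS = (30.5 − 13)·7 = 122.5.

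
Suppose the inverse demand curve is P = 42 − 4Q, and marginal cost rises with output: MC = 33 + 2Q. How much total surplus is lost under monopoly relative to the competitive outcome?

Under competition P = MC: 42 − 4Q = 33 + 2Q ⇒ Q = 1.5, P = 36.
Monopoly sets MR = MC: 42 − 8Q = 33 + 2Q ⇒ Q = 0.9, P = 42 − 4·0.9 = 38.4.
CS = ½·(42 − 36)·1.5 = 4.5; PS = (36·1.5 − 33·1.5 − ½·2·1.5²) = 2.25; TS = 6.75.
CS = ½·(42 − 38.4)·0.9 = 1.62; PS = (38.4·0.9 − 33·0.9 − ½·2·0.9²) = 4.05; TS = 5.67.
DWL = 6.75 − 5.67 = 1.08.

DWL = 1.08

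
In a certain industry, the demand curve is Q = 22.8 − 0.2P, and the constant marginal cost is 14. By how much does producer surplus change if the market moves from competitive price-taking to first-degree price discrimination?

Inverting demand: P = 114 − 5Q.
Under competition P = MC = 14, so Q = (114 − 14)/5 = 20.
PS = (14 − 14)·20 = 0.
A perfectly discriminating monopolist sells every unit with P(Q) ≥ MC(Q), so output equals the competitive quantity Q = 20. Each buyer pays their reservation price, so CS = 0 and the firm captures all surplus.
PS = ½·(114 − 14)·20 = 1000.
Change in producer surplus: 1000 − 0 = 1000.

PS rises by 1000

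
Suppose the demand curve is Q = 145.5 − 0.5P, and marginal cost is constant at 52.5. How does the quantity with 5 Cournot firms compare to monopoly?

Cournot: Q = 99.375; Monopoly: Q = 59.625

Inverting demand: P = 291 − 2Q.
With 5 symmetric Cournot firms, each firm's FOC gives 291 − 12q = 52.5, so q = 19.875, Q = 5·19.875 = 99.375, and P = 92.25.
Monopoly sets MR = MC: 291 − 4Q = 52.5 ⇒ Q = 59.625, P = 291 − 2·59.625 = 171.75.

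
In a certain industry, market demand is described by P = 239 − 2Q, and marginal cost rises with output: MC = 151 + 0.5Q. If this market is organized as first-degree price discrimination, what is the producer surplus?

PS = 1548.8

A perfectly discriminating monopolist sells every unit with P(Q) ≥ MC(Q), so output equals the competitive quantity Q = 35.2. Each buyer pays their reservation price, so CS = 0 and the firm captures all surplus.
PS = ½·(239 − 151)·35.2 = 1548.8.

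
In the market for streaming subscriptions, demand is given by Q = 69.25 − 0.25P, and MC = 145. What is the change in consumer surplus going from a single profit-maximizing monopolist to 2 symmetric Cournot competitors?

Consumer surplus rises by 423.5

Inverting demand: P = 277 − 4Q.
A monopolist chooses Q where MR = MC. MR = 277 − 8Q; setting this equal to 145 gives Q = 16.5 and P = 211.
CS = ½·(277 − 211)·16.5 = 544.5.
With 2 symmetric Cournot firms, each firm's FOC gives 277 − 12q = 145, so q = 11, Q = 2·11 = 22, and P = 189.
CS = ½·(277 − 189)·22 = 968.
Change in consumer surplus: 968 − 544.5 = 423.5.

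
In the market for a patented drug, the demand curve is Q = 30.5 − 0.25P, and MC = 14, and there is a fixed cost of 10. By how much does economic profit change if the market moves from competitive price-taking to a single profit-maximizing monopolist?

Inverting demand: P = 122 − 4Q.
Perfect competition: P = MC = 14, so 122 − 4Q = 14 and Q = 27.
Profit = (14 − 14)·27 − 10 = −10.
A monopolist chooses Q where MR = MC. MR = 122 − 8Q; setting this equal to 14 gives Q = 13.5 and P = 68.
Profit = (68 − 14)·13.5 − 10 = 719.
Change in economic profit: 719 − −10 = 729.

π rises by 729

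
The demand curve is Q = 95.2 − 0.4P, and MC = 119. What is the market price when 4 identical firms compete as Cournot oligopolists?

Inverting demand: P = 238 − 2.5Q.
Cournot with 4 identical firms: the symmetric best-response condition is 238 − 12.5q = 119. Each firm produces q = 9.52, total output Q = 38.08, price P = 142.8.

P = 142.8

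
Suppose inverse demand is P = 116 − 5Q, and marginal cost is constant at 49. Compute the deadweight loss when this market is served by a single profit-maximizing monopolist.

DWL = 112.225

Under competition P = MC = 49, so Q = (116 − 49)/5 = 13.4.
The monopolist equates marginal revenue to marginal cost: 116 − 10Q = 49, so Q = 6.7. From demand, P = 82.5.
DWL is the triangle between Q = 6.7 and Q = 13.4: ½·(13.4 − 6.7)·(82.5 − 49) = 112.225.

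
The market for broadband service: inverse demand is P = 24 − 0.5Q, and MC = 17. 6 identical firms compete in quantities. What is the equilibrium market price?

P = 18

With 6 symmetric Cournot firms, each firm's FOC gives 24 − 3.5q = 17, so q = 2, Q = 6·2 = 12, and P = 18.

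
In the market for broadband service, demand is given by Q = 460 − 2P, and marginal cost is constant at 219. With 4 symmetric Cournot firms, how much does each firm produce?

Inverting demand: P = 230 − 0.5Q.
With 4 symmetric Cournot firms, each firm's FOC gives 230 − 2.5q = 219, so q = 4.4, Q = 4·4.4 = 17.6, and P = 221.2.

q_i = 4.4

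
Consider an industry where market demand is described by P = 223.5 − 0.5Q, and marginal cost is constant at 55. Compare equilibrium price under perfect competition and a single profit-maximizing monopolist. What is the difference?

Under competition P = MC = 55, so Q = (223.5 − 55)/0.5 = 337.
Monopoly sets MR = MC: 223.5 − Q = 55 ⇒ Q = 168.5, P = 223.5 − 0.5·168.5 = 139.25.
Change in equilibrium price: 139.25 − 55 = 84.25.

P rises by 84.25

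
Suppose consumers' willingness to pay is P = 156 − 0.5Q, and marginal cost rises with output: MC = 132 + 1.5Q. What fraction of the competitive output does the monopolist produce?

Q_m/Q_c = 0.8

A monopolist chooses Q where MR = MC. MR = 156 − Q; setting this equal to 132 + 1.5Q gives Q = 9.6 and P = 151.2.
Under competition P = MC: 156 − 0.5Q = 132 + 1.5Q ⇒ Q = 12, P = 150.
Ratio Q_m/Q_c = 9.6/12 = 0.8.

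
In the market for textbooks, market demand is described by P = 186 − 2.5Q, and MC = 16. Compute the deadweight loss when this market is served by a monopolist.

Under competition P = MC = 16, so Q = (186 − 16)/2.5 = 68.
Monopoly sets MR = MC: 186 − 5Q = 16 ⇒ Q = 34, P = 186 − 2.5·34 = 101.
DWL is the triangle between Q = 34 and Q = 68: ½·(68 − 34)·(101 − 16) = 1445.

DWL = 1445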